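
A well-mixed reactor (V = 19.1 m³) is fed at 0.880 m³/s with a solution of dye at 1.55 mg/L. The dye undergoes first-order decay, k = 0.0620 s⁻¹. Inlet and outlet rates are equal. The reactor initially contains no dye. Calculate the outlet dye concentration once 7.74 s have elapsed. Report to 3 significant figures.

Accumulation = in − out − consumed: V dC/dt = Q C_in − Q C − k V C.
dC/dt = (Q/V) C_in − (Q/V + k) C; effective rate a = Q/V + k = 0.046073 + 0.0620 = 0.10807 s⁻¹.
C_ss = Q C_in/(Q + kV) = 0.66079 mg/L; C(t) = C_ss + (C₀ − C_ss) e^(−a t).
C(7.74) = 0.66079 + (-0.66079)·e^(−0.10807·7.74) = 0.66079 + (-0.66079)·0.43323 = 0.37452 mg/L.

0.375 mg/L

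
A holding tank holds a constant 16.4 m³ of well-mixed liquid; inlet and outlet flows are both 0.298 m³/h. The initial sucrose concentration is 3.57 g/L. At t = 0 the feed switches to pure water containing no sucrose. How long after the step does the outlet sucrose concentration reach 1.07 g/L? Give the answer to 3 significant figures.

Species balance: V dC/dt = Q(C_in − C) ⇒ τ = V/Q = 55.034 h.
C(t) = C_in + (C₀ − C_in) e^(−t/τ). Set C = 1.07 and solve for t:
e^(−t/τ) = (C − C_in)/(C₀ − C_in) = (1.07 − 0)/(3.57 − 0) = 0.29972
t = −τ ln(…) = 55.034 × 1.2049 = 66.310 h.

66.3 h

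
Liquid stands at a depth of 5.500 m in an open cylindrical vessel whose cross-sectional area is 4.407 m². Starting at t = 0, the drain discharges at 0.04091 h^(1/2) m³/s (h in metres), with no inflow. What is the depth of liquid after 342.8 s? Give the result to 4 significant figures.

Volume balance on the tank: A dh/dt = −0.04091 √h.
Separate and integrate: 2(√h − √h₀) = −(0.04091/A) t.
√h = √5.500 − 0.04091·342.8/(2·4.407) = 2.34521 − 1.59110 = 0.754109.
h = 0.754109² = 0.568680 m.

0.5687 m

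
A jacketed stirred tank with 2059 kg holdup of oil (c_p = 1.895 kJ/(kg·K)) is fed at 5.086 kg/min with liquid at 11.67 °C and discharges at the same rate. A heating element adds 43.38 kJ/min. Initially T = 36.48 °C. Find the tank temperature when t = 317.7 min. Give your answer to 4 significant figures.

First-law balance (no shaft work): M c_p dT/dt = ṁ c_p (T_in − T) + 43.38.
Rearrange: dT/dt = (T_ss − T)/τ with τ = M/ṁ = 404.837 min and T_ss = T_in + Q̇/(ṁ c_p) = 16.1709 °C.
Solution: T(t) = T_ss + (T₀ − T_ss) e^(−t/τ).
T(317.7) = 16.1709 + (20.3091)·e^(−317.7/404.837) = 16.1709 + (20.3091)·0.456229 = 25.4365 °C.

25.44 °C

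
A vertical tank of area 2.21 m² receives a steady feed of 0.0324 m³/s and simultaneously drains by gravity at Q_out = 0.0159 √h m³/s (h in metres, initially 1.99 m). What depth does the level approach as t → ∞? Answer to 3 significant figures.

Level balance: A dh/dt = 0.0324 − 0.0159 √h. Setting dh/dt = 0:
Q_in = 0.0159 √h_ss ⇒ √h_ss = 0.0324/0.0159 = 2.0377.
h_ss = 2.0377² = 4.1524 m. (Since h₀ = 1.99 m < h_ss, the level will rise toward this value.)

4.15 m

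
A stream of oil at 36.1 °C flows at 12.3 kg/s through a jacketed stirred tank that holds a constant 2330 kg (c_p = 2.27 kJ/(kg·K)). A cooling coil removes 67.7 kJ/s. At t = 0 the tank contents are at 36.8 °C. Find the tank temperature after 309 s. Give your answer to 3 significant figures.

34.3 °C

M c_p dT/dt = ṁ c_p (T_in − T) − Q̇.
Rearrange: dT/dt = (T_ss − T)/τ with τ = M/ṁ = 189.43 s and T_ss = T_in − Q̇/(ṁ c_p) = 33.675 °C.
Integrating: T(t) = T_ss + (T₀ − T_ss) e^(−t/τ).
T(309) = 33.675 + (3.1247)·e^(−309/189.43) = 33.675 + (3.1247)·0.19569 = 34.287 °C.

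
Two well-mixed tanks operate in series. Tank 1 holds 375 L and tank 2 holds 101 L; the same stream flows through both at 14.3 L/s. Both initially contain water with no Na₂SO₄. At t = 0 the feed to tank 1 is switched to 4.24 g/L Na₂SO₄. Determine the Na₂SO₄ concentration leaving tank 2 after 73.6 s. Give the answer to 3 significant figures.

Each tank obeys Vᵢ dCᵢ/dt = Q(Cᵢ₋₁ − Cᵢ), so τᵢ = Vᵢ/Q.
τ₁ = 375/14.3 = 26.224 s; τ₂ = 101/14.3 = 7.0629 s.
Solving the cascade with C₁(0)=C₂(0)=0 gives C₂(t) = C_in[1 − (τ₁ e^(−t/τ₁) − τ₂ e^(−t/τ₂))/(τ₁ − τ₂)].
At t = 73.6: e^(−t/τ₁) = 0.060409, e^(−t/τ₂) = 2.9812e-05.
C₂ = 4.24·[1 − (26.224·0.060409 − 7.0629·2.9812e-05)/(19.161)] = 4.24·0.91733 = 3.8895 g/L.

3.89 g/L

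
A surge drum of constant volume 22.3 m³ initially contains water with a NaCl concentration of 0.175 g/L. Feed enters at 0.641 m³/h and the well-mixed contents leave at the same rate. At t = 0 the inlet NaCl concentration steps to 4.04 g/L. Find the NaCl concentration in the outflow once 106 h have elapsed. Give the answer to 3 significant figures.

Accumulation = in − out for the solute gives V dC/dt = Q(C_in − C).
So dC/dt = (C_in − C)/τ with τ = V/Q = 22.3/0.641 = 34.789 h.
Solution: C(t) = C_in + (C₀ − C_in) e^(−t/τ).
C(106) = 4.04 + (0.175 − 4.04)·e^(−106/34.789) = 4.04 + (-3.8650)·0.047506 = 3.8564 g/L.

3.86 g/L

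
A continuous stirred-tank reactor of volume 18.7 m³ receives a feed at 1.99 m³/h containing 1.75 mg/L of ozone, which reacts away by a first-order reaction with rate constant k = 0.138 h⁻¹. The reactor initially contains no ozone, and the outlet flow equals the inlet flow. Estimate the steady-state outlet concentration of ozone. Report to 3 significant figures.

Accumulation = in − out − consumed: V dC/dt = Q C_in − Q C − k V C.
At steady state: 0 = Q C_in − (Q + kV) C_ss, so C_ss = Q C_in/(Q + kV).
C_ss = 1.99·1.75/(1.99 + 0.138·18.7) = 3.4825/4.5706 = 0.76193 mg/L.

0.762 mg/L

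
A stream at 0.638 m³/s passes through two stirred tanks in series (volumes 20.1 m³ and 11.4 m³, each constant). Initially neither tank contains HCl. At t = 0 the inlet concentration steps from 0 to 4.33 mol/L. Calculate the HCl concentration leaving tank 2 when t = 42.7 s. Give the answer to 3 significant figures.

2.27 mol/L

Time constants: τᵢ = Vᵢ/Q for each well-mixed tank.
τ₁ = 20.1/0.638 = 31.505 s; τ₂ = 11.4/0.638 = 17.868 s.
Solving the cascade with C₁(0)=C₂(0)=0 gives C₂(t) = C_in[1 − (τ₁ e^(−t/τ₁) − τ₂ e^(−t/τ₂))/(τ₁ − τ₂)].
At t = 42.7: e^(−t/τ₁) = 0.25786, e^(−t/τ₂) = 0.091657.
C₂ = 4.33·[1 − (31.505·0.25786 − 17.868·0.091657)/(13.636)] = 4.33·0.52437 = 2.2705 mol/L.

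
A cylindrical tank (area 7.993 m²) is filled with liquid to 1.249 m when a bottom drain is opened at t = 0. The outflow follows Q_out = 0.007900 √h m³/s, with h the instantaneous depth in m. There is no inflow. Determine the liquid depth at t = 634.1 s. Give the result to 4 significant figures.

Unsteady balance on liquid volume: A dh/dt = −0.007900 √h.
Separate and integrate: 2(√h − √h₀) = −(0.007900/A) t.
√h = √1.249 − 0.007900·634.1/(2·7.993) = 1.11759 − 0.313361 = 0.804226.
h = 0.804226² = 0.646779 m.

0.6468 m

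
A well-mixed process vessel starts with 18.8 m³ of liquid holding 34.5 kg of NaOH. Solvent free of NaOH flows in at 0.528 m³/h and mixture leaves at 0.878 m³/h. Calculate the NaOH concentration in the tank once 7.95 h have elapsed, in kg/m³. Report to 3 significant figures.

Total volume: dV/dt = Q_in − Q_out = -0.35000 m³/h, so V(t) = 18.8 − 0.35000 t and V(7.95) = 16.018 m³.
Species balance (pure solvent in): dm/dt = −Q_out · m/V(t).
Separate: dm/m = −Q_out dt/V(t) ⇒ ln(m/m₀) = −(Q_out/(Q_in−Q_out)) ln(V/V₀).
m = m₀ (V₀/V)^(Q_out/(Q_in−Q_out)) = 34.5 × (18.8/16.018)^(-2.5086) = 23.084 kg.
C = m/V = 23.084/16.018 = 1.4412 kg/m³.

1.44 kg/m³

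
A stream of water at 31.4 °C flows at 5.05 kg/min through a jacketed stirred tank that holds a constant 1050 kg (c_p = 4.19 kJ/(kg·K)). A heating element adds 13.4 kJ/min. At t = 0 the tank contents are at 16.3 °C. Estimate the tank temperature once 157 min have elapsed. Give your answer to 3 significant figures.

24.6 °C

Energy balance: M c_p dT/dt = ṁ c_p (T_in − T) + 13.4.
τ = M/ṁ = 207.92 min; T_ss = T_in + Q̇/(ṁ c_p) = 31.4 + 13.4/(5.05·4.19) = 32.033 °C.
Integrating: T(t) = T_ss + (T₀ − T_ss) e^(−t/τ).
T(157) = 32.033 + (-15.733)·e^(−157/207.92) = 32.033 + (-15.733)·0.46997 = 24.639 °C.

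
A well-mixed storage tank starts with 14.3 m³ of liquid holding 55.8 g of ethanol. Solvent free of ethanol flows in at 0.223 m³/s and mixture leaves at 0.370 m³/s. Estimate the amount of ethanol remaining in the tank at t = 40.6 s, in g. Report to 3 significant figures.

14.3 g

Total volume: dV/dt = Q_in − Q_out = -0.14700 m³/s, so V(t) = 14.3 − 0.14700 t and V(40.6) = 8.3318 m³.
Solute balance: dm/dt = 0 − Q_out C = −Q_out m/V(t).
Separate: dm/m = −Q_out dt/V(t) ⇒ ln(m/m₀) = −(Q_out/(Q_in−Q_out)) ln(V/V₀).
m = m₀ (V₀/V)^(Q_out/(Q_in−Q_out)) = 55.8 × (14.3/8.3318)^(-2.5170) = 14.327 g.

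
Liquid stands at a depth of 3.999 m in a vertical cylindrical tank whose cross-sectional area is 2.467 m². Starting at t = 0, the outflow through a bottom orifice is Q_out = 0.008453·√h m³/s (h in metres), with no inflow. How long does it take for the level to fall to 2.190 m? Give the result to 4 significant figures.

Volume balance on the tank: A dh/dt = −0.008453 √h.
∫ h^(−1/2) dh = −(0.008453/A) ∫ dt, giving 2√h = 2√h₀ − (0.008453/A) t.
t = 2A(√h₀ − √h)/0.008453 = 2·2.467·(√3.999 − √2.190)/0.008453
  = 4.93400 × (1.99975 − 1.47986) / 0.008453 = 303.456 s.

303.5 s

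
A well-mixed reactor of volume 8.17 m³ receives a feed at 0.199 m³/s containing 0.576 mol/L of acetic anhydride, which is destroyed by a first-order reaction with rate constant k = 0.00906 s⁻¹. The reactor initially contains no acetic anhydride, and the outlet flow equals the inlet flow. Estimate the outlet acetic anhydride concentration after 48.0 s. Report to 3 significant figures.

Species balance: V dC/dt = Q C_in − Q C − k V C.
dC/dt = (Q/V) C_in − (Q/V + k) C; effective rate a = Q/V + k = 0.024357 + 0.00906 = 0.033417 s⁻¹.
C_ss = Q C_in/(Q + kV) = 0.41984 mol/L; C(t) = C_ss + (C₀ − C_ss) e^(−a t).
C(48.0) = 0.41984 + (-0.41984)·e^(−0.033417·48.0) = 0.41984 + (-0.41984)·0.20108 = 0.33541 mol/L.

0.335 mol/L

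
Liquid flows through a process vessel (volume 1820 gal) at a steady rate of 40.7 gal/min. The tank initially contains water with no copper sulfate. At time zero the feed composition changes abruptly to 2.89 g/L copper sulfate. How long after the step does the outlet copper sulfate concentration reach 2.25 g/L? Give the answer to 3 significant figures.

67.4 min

Unsteady species balance (constant V, well mixed): V dC/dt = Q(C_in − C), so τ = V/Q = 44.717 min.
C(t) = C_in + (C₀ − C_in) e^(−t/τ). Set C = 2.25 and solve for t:
e^(−t/τ) = (C − C_in)/(C₀ − C_in) = (2.25 − 2.89)/(0 − 2.89) = 0.22145
t = −τ ln(…) = 44.717 × 1.5075 = 67.413 min.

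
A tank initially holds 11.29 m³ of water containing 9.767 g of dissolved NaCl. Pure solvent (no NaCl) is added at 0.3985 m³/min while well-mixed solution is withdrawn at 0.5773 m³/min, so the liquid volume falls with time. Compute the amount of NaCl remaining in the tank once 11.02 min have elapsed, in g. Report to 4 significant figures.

Let m(t) be the amount of NaCl. Volume: V(t) = V₀ + (Q_in − Q_out) t = 11.29 − 0.178800 t; V(11.02) = 9.31962 m³.
No NaCl enters, so dm/dt = −Q_out · (m/V).
dm/m = −Q_out dt/(V₀ − 0.178800 t); integrating gives ln(m/m₀) = −(Q_out/(Q_in−Q_out)) ln(V/V₀).
m = m₀ (V₀/V)^(Q_out/(Q_in−Q_out)) = 9.767 × (11.29/9.31962)^(-3.22875) = 5.25800 g.

5.258 g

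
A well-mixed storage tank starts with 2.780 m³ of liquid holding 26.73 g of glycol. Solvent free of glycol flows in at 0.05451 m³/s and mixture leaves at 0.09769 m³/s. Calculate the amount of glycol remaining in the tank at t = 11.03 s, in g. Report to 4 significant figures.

Let m(t) be the amount of glycol. Volume: V(t) = V₀ + (Q_in − Q_out) t = 2.780 − 0.0431800 t; V(11.03) = 2.30372 m³.
Solute balance: dm/dt = 0 − Q_out C = −Q_out m/V(t).
dm/m = −Q_out dt/(V₀ − 0.0431800 t); integrating gives ln(m/m₀) = −(Q_out/(Q_in−Q_out)) ln(V/V₀).
m = m₀ (V₀/V)^(Q_out/(Q_in−Q_out)) = 26.73 × (2.780/2.30372)^(-2.26239) = 17.4725 g.

17.47 g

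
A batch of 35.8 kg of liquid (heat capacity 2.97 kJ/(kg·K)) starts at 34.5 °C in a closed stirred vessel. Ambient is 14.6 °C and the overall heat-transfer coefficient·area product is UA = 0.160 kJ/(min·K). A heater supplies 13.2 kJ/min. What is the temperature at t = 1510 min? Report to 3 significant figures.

90.6 °C

M c_p dT/dt = −UA(T − T_amb) + Q̇.
dT/dt = (T_ss − T)/τ with T_ss = T_amb + Q̇/UA = 14.6 + 13.2/0.160 = 97.100 °C, τ = M c_p/UA = 35.8·2.97/0.160 = 664.54 min.
Solution: T(t) = T_ss + (T₀ − T_ss) e^(−t/τ).
T(1510) = 97.100 + (-62.600)·0.10308 = 90.647 °C.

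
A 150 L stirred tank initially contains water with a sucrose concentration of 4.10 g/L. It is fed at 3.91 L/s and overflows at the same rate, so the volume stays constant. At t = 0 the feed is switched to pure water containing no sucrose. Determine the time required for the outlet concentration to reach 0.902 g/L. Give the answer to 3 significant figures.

Species balance on the tank: V dC/dt = Q(C_in − C), so τ = V/Q = 38.363 s.
C(t) = C_in + (C₀ − C_in) e^(−t/τ). Set C = 0.902 and solve for t:
e^(−t/τ) = (C − C_in)/(C₀ − C_in) = (0.902 − 0)/(4.10 − 0) = 0.22000
t = −τ ln(…) = 38.363 × 1.5141 = 58.087 s.

58.1 s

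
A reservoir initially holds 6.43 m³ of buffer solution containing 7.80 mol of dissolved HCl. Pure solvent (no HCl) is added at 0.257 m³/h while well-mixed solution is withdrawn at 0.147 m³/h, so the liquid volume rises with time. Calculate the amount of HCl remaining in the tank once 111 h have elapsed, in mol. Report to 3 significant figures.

Let m(t) be the amount of HCl. Volume: V(t) = V₀ + (Q_in − Q_out) t = 6.43 + 0.11000 t; V(111) = 18.640 m³.
No HCl enters, so dm/dt = −Q_out · (m/V).
Separate: dm/m = −Q_out dt/V(t) ⇒ ln(m/m₀) = −(Q_out/(Q_in−Q_out)) ln(V/V₀).
m = m₀ (V₀/V)^(Q_out/(Q_in−Q_out)) = 7.80 × (6.43/18.640)^(1.3364) = 1.8810 mol.

1.88 mol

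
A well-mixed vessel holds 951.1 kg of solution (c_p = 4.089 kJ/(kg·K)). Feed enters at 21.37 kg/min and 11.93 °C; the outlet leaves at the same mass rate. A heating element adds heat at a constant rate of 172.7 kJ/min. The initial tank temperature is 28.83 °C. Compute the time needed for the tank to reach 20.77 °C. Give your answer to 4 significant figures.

34.57 min

Unsteady energy balance on the tank contents: M c_p dT/dt = ṁ c_p (T_in − T) + 172.7.
τ = M/ṁ = 44.5063 min; T_ss = T_in + Q̇/(ṁ c_p) = 13.9064 °C.
T(t) = T_ss + (T₀ − T_ss) e^(−t/τ). Set T = 20.77:
e^(−t/τ) = (20.77 − 13.9064)/(28.83 − 13.9064) = 0.459917
t = −44.5063 · ln(0.459917) = 34.5685 min.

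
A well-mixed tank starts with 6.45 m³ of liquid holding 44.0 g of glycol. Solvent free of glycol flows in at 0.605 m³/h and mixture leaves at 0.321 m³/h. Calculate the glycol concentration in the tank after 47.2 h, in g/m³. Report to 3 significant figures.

0.622 g/m³

Total volume: dV/dt = Q_in − Q_out = 0.28400 m³/h, so V(t) = 6.45 + 0.28400 t and V(47.2) = 19.855 m³.
Species balance (pure solvent in): dm/dt = −Q_out · m/V(t).
dm/m = −Q_out dt/(V₀ + 0.28400 t); integrating gives ln(m/m₀) = −(Q_out/(Q_in−Q_out)) ln(V/V₀).
m = m₀ (V₀/V)^(Q_out/(Q_in−Q_out)) = 44.0 × (6.45/19.855)^(1.1303) = 12.346 g.
C = m/V = 12.346/19.855 = 0.62182 g/m³.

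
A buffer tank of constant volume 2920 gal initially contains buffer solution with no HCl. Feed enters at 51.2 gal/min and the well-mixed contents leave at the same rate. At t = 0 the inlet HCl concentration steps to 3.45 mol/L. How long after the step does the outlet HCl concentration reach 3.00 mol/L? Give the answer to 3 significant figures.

116 min

Transient balance on the dissolved component: V dC/dt = Q(C_in − C), so τ = V/Q = 57.031 min.
C(t) = C_in + (C₀ − C_in) e^(−t/τ). Set C = 3.00 and solve for t:
e^(−t/τ) = (C − C_in)/(C₀ − C_in) = (3.00 − 3.45)/(0 − 3.45) = 0.13043
t = −τ ln(…) = 57.031 × 2.0369 = 116.17 min.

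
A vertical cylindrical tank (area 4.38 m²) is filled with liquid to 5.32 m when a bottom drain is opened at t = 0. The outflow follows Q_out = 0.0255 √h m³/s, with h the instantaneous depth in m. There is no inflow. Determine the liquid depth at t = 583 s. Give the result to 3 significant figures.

0.371 m

A dh/dt = −Q_out = −0.0255 √h.
Separate and integrate: 2(√h − √h₀) = −(0.0255/A) t.
√h = √5.32 − 0.0255·583/(2·4.38) = 2.3065 − 1.6971 = 0.60942.
h = 0.60942² = 0.37140 m.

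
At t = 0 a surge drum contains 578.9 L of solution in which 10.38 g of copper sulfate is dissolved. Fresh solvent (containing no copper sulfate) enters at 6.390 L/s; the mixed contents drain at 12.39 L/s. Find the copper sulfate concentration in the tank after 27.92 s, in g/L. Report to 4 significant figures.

Let m(t) be the amount of copper sulfate. Volume: V(t) = V₀ + (Q_in − Q_out) t = 578.9 − 6.00000 t; V(27.92) = 411.380 L.
No copper sulfate enters, so dm/dt = −Q_out · (m/V).
Separate: dm/m = −Q_out dt/V(t) ⇒ ln(m/m₀) = −(Q_out/(Q_in−Q_out)) ln(V/V₀).
m = m₀ (V₀/V)^(Q_out/(Q_in−Q_out)) = 10.38 × (578.9/411.380)^(-2.06500) = 5.12664 g.
C = m/V = 5.12664/411.380 = 0.0124621 g/L.

0.01246 g/L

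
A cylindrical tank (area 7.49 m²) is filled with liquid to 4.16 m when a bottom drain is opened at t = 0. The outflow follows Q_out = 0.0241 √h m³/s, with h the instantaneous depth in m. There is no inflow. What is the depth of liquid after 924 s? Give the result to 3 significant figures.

A dh/dt = −Q_out = −0.0241 √h.
∫ h^(−1/2) dh = −(0.0241/A) ∫ dt, giving 2√h = 2√h₀ − (0.0241/A) t.
√h = √4.16 − 0.0241·924/(2·7.49) = 2.0396 − 1.4865 = 0.55307.
h = 0.55307² = 0.30588 m.

0.306 m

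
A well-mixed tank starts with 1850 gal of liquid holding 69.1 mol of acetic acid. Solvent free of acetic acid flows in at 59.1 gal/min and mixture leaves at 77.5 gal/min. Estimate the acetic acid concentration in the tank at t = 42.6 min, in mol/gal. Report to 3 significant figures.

0.00636 mol/gal

Let m(t) be the amount of acetic acid. Volume: V(t) = V₀ + (Q_in − Q_out) t = 1850 − 18.400 t; V(42.6) = 1066.2 gal.
Solute balance: dm/dt = 0 − Q_out C = −Q_out m/V(t).
dm/m = −Q_out dt/(V₀ − 18.400 t); integrating gives ln(m/m₀) = −(Q_out/(Q_in−Q_out)) ln(V/V₀).
m = m₀ (V₀/V)^(Q_out/(Q_in−Q_out)) = 69.1 × (1850/1066.2)^(-4.2120) = 6.7819 mol.
C = m/V = 6.7819/1066.2 = 0.0063610 mol/gal.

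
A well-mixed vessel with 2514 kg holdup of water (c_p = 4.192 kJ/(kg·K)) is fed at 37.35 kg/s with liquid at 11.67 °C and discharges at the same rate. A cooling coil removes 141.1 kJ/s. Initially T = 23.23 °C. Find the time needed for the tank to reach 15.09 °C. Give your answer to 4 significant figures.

Unsteady energy balance on the tank contents: M c_p dT/dt = ṁ c_p (T_in − T) − 141.1.
τ = M/ṁ = 67.3092 s; T_ss = T_in − Q̇/(ṁ c_p) = 10.7688 °C.
T(t) = T_ss + (T₀ − T_ss) e^(−t/τ). Set T = 15.09:
e^(−t/τ) = (15.09 − 10.7688)/(23.23 − 10.7688) = 0.346772
t = −67.3092 · ln(0.346772) = 71.2864 s.

71.29 s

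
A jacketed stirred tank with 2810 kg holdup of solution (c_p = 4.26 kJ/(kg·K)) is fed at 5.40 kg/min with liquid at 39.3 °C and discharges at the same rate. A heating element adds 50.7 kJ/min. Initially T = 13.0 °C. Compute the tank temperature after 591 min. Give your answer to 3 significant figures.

Heat balance on the well-mixed liquid: M c_p dT/dt = ṁ c_p (T_in − T) + 50.7.
Rearrange: dT/dt = (T_ss − T)/τ with τ = M/ṁ = 520.37 min and T_ss = T_in + Q̇/(ṁ c_p) = 41.504 °C.
This is linear first-order; T(t) = T_ss + (T₀ − T_ss) e^(−t/τ).
T(591) = 41.504 + (-28.504)·e^(−591/520.37) = 41.504 + (-28.504)·0.32119 = 32.349 °C.

32.3 °C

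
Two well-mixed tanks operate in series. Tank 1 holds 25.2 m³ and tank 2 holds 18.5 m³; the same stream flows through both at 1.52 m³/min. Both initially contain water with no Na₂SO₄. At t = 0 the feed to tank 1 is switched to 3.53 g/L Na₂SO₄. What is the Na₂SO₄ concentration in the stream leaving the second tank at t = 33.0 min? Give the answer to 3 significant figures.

2.36 g/L

Species balance on tank i: dCᵢ/dt = (Cᵢ₋₁ − Cᵢ)/τᵢ with τᵢ = Vᵢ/Q.
τ₁ = 25.2/1.52 = 16.579 min; τ₂ = 18.5/1.52 = 12.171 min.
Tank 1: C₁ = C_in(1 − e^(−t/τ₁)). Tank 2 (τ₁ ≠ τ₂): C₂ = C_in[1 − (τ₁ e^(−t/τ₁) − τ₂ e^(−t/τ₂))/(τ₁ − τ₂)].
At t = 33.0: e^(−t/τ₁) = 0.13663, e^(−t/τ₂) = 0.066447.
C₂ = 3.53·[1 − (16.579·0.13663 − 12.171·0.066447)/(4.4079)] = 3.53·0.66958 = 2.3636 g/L.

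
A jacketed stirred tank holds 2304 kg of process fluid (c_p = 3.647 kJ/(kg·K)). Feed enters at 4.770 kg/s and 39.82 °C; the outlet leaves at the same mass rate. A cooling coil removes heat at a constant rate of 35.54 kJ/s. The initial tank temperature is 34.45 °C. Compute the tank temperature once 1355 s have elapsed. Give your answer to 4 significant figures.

Heat balance on the well-mixed liquid: M c_p dT/dt = ṁ c_p (T_in − T) − 35.54.
τ = M/ṁ = 483.019 s; T_ss = T_in − Q̇/(ṁ c_p) = 39.82 − 35.54/(4.770·3.647) = 37.7770 °C.
Integrating: T(t) = T_ss + (T₀ − T_ss) e^(−t/τ).
T(1355) = 37.7770 + (-3.32702)·e^(−1355/483.019) = 37.7770 + (-3.32702)·0.0604902 = 37.5758 °C.

37.58 °C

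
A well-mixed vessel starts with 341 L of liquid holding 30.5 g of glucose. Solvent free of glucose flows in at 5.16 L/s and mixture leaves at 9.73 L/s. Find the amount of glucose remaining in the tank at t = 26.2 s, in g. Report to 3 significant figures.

Let m(t) be the amount of glucose. Volume: V(t) = V₀ + (Q_in − Q_out) t = 341 − 4.5700 t; V(26.2) = 221.27 L.
Solute balance: dm/dt = 0 − Q_out C = −Q_out m/V(t).
Separate: dm/m = −Q_out dt/V(t) ⇒ ln(m/m₀) = −(Q_out/(Q_in−Q_out)) ln(V/V₀).
m = m₀ (V₀/V)^(Q_out/(Q_in−Q_out)) = 30.5 × (341/221.27)^(-2.1291) = 12.144 g.

12.1 g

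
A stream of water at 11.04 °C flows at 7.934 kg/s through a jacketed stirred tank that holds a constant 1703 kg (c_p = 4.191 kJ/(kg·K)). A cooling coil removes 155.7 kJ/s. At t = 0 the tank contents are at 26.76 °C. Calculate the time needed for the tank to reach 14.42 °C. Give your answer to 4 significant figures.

M c_p dT/dt = ṁ c_p (T_in − T) − Q̇.
τ = M/ṁ = 214.646 s; T_ss = T_in − Q̇/(ṁ c_p) = 6.35749 °C.
T(t) = T_ss + (T₀ − T_ss) e^(−t/τ). Set T = 14.42:
e^(−t/τ) = (14.42 − 6.35749)/(26.76 − 6.35749) = 0.395172
t = −214.646 · ln(0.395172) = 199.284 s.

199.3 s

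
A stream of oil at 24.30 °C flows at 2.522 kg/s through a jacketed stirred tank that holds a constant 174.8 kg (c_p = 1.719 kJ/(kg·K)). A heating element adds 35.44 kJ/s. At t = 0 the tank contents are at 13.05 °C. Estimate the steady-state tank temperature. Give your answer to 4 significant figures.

32.47 °C

Unsteady energy balance on the tank contents: M c_p dT/dt = ṁ c_p (T_in − T) + 35.44.
At steady state dT/dt = 0 ⇒ T_ss = T_in + Q̇/(ṁ c_p) = 24.30 + 35.44/(2.522·1.719) = 32.4747 °C.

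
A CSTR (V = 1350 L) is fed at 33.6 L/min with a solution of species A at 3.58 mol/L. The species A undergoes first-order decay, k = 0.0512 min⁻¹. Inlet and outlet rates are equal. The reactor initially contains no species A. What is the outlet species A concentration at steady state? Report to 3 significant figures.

Species balance: V dC/dt = Q C_in − Q C − k V C.
At steady state: 0 = Q C_in − (Q + kV) C_ss, so C_ss = Q C_in/(Q + kV).
C_ss = 33.6·3.58/(33.6 + 0.0512·1350) = 120.29/102.72 = 1.1710 mol/L.

1.17 mol/L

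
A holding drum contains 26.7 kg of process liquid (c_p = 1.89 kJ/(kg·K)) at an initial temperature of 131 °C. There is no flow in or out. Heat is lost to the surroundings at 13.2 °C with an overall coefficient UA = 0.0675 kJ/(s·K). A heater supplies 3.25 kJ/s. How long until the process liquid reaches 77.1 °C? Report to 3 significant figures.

M c_p dT/dt = −UA(T − T_amb) + Q̇.
τ = M c_p/UA = 747.60 s; T_ss = T_amb + Q̇/UA = 13.2 + 3.25/0.0675 = 61.348 °C.
T(t) = T_ss + (T₀ − T_ss)e^(−t/τ); set T = 77.1:
t = −τ ln[(T − T_ss)/(T₀ − T_ss)] = −747.60 · ln(0.22615) = 1111.3 s.

1110 s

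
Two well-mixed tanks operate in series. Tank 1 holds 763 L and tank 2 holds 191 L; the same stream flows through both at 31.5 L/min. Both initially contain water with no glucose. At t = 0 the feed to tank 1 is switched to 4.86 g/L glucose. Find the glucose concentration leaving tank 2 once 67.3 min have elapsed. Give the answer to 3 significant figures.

Each tank obeys Vᵢ dCᵢ/dt = Q(Cᵢ₋₁ − Cᵢ), so τᵢ = Vᵢ/Q.
τ₁ = 763/31.5 = 24.222 min; τ₂ = 191/31.5 = 6.0635 min.
Solving the cascade with C₁(0)=C₂(0)=0 gives C₂(t) = C_in[1 − (τ₁ e^(−t/τ₁) − τ₂ e^(−t/τ₂))/(τ₁ − τ₂)].
At t = 67.3: e^(−t/τ₁) = 0.062135, e^(−t/τ₂) = 1.5124e-05.
C₂ = 4.86·[1 − (24.222·0.062135 − 6.0635·1.5124e-05)/(18.159)] = 4.86·0.91712 = 4.4572 g/L.

4.46 g/L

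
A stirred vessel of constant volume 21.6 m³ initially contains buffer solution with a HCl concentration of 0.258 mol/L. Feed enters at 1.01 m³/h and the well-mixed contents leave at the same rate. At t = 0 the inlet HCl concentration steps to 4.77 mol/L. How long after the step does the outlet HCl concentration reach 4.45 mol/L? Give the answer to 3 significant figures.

Species balance: V dC/dt = Q(C_in − C) ⇒ τ = V/Q = 21.386 h.
C(t) = C_in + (C₀ − C_in) e^(−t/τ). Set C = 4.45 and solve for t:
e^(−t/τ) = (C − C_in)/(C₀ − C_in) = (4.45 − 4.77)/(0.258 − 4.77) = 0.070922
t = −τ ln(…) = 21.386 × 2.6462 = 56.591 h.

56.6 h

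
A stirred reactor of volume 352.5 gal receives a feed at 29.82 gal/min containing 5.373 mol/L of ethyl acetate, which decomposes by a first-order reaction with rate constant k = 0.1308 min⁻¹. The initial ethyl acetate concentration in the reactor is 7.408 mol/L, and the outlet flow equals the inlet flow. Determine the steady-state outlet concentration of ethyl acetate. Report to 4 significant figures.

V dC/dt = Q(C_in − C) − k V C.
At steady state: 0 = Q C_in − (Q + kV) C_ss, so C_ss = Q C_in/(Q + kV).
C_ss = 29.82·5.373/(29.82 + 0.1308·352.5) = 160.223/75.9270 = 2.11022 mol/L.

2.110 mol/L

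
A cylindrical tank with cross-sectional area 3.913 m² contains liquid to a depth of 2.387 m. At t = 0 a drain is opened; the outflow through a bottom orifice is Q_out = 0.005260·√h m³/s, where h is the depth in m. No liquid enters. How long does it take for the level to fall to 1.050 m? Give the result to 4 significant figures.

774.1 s

A dh/dt = −Q_out = −0.005260 √h.
∫ h^(−1/2) dh = −(0.005260/A) ∫ dt, giving 2√h = 2√h₀ − (0.005260/A) t.
t = 2A(√h₀ − √h)/0.005260 = 2·3.913·(√2.387 − √1.050)/0.005260
  = 7.82600 × (1.54499 − 1.02470) / 0.005260 = 774.115 s.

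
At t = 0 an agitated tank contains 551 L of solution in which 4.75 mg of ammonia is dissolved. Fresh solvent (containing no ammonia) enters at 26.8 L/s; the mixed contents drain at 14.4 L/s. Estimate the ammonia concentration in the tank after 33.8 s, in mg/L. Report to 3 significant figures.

Total volume: dV/dt = Q_in − Q_out = 12.400 L/s, so V(t) = 551 + 12.400 t and V(33.8) = 970.12 L.
Solute balance: dm/dt = 0 − Q_out C = −Q_out m/V(t).
Separate: dm/m = −Q_out dt/V(t) ⇒ ln(m/m₀) = −(Q_out/(Q_in−Q_out)) ln(V/V₀).
m = m₀ (V₀/V)^(Q_out/(Q_in−Q_out)) = 4.75 × (551/970.12)^(1.1613) = 2.4626 mg.
C = m/V = 2.4626/970.12 = 0.0025385 mg/L.

0.00254 mg/L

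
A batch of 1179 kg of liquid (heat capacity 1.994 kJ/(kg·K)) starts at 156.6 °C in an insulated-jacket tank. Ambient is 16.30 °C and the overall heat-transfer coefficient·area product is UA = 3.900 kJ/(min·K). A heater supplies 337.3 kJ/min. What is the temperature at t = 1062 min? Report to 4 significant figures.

M c_p dT/dt = −UA(T − T_amb) + Q̇.
dT/dt = (T_ss − T)/τ with T_ss = T_amb + Q̇/UA = 16.30 + 337.3/3.900 = 102.787 °C, τ = M c_p/UA = 1179·1.994/3.900 = 602.802 min.
Integrating: T(t) = T_ss + (T₀ − T_ss) e^(−t/τ).
T(1062) = 102.787 + (53.8128)·0.171740 = 112.029 °C.

112.0 °C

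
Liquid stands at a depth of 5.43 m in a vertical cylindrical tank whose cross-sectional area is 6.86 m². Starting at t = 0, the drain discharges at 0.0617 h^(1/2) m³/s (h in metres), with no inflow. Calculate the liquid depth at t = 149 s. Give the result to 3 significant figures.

With no inflow, A dh/dt = −0.0617 √h.
This is separable: 2 d(√h)/dt = −0.0617/A, so √h = √h₀ − (0.0617/(2A)) t.
√h = √5.43 − 0.0617·149/(2·6.86) = 2.3302 − 0.67007 = 1.6602.
h = 1.6602² = 2.7562 m.

2.76 m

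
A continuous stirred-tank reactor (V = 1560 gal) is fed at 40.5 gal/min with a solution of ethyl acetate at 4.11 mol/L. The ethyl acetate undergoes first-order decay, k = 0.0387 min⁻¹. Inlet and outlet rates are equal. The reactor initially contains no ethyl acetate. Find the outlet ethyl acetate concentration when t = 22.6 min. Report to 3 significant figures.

Species balance: V dC/dt = Q C_in − Q C − k V C.
dC/dt = (Q/V) C_in − (Q/V + k) C; effective rate a = Q/V + k = 0.025962 + 0.0387 = 0.064662 min⁻¹.
C_ss = Q C_in/(Q + kV) = 1.6502 mol/L; C(t) = C_ss + (C₀ − C_ss) e^(−a t).
C(22.6) = 1.6502 + (-1.6502)·e^(−0.064662·22.6) = 1.6502 + (-1.6502)·0.23192 = 1.2675 mol/L.

1.27 mol/L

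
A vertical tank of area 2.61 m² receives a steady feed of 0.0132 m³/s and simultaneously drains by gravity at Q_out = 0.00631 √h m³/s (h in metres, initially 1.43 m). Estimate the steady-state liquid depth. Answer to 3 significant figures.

Unsteady balance on liquid volume: A dh/dt = Q_in − 0.00631 √h. At steady state dh/dt = 0:
Q_in = 0.00631 √h_ss ⇒ √h_ss = 0.0132/0.00631 = 2.0919.
h_ss = 2.0919² = 4.3761 m. (Since h₀ = 1.43 m < h_ss, the level will rise toward this value.)

4.38 m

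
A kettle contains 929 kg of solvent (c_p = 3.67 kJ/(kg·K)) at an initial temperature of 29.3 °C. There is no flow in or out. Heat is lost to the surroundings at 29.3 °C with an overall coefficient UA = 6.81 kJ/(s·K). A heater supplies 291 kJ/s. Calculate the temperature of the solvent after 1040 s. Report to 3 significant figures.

Lumped-capacitance energy balance: M c_p dT/dt = UA(T_amb − T) + Q̇.
dT/dt = (T_ss − T)/τ with T_ss = T_amb + Q̇/UA = 29.3 + 291/6.81 = 72.031 °C, τ = M c_p/UA = 929·3.67/6.81 = 500.65 s.
This is linear first-order; T(t) = T_ss + (T₀ − T_ss) e^(−t/τ).
T(1040) = 72.031 + (-42.731)·0.12527 = 66.678 °C.

66.7 °C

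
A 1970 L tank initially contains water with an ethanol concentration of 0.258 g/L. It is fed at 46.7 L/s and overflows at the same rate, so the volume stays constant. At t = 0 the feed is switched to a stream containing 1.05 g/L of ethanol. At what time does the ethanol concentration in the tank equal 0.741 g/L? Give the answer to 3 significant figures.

Species balance: V dC/dt = Q(C_in − C) ⇒ τ = V/Q = 42.184 s.
C(t) = C_in + (C₀ − C_in) e^(−t/τ). Set C = 0.741 and solve for t:
e^(−t/τ) = (C − C_in)/(C₀ − C_in) = (0.741 − 1.05)/(0.258 − 1.05) = 0.39015
t = −τ ln(…) = 42.184 × 0.94122 = 39.705 s.

39.7 s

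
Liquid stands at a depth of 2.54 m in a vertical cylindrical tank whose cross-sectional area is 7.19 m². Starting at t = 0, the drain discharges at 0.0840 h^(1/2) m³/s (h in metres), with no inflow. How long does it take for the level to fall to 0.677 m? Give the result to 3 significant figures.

A dh/dt = −Q_out = −0.0840 √h.
This is separable: 2 d(√h)/dt = −0.0840/A, so √h = √h₀ − (0.0840/(2A)) t.
t = 2A(√h₀ − √h)/0.0840 = 2·7.19·(√2.54 − √0.677)/0.0840
  = 14.380 × (1.5937 − 0.82280) / 0.0840 = 131.98 s.

132 s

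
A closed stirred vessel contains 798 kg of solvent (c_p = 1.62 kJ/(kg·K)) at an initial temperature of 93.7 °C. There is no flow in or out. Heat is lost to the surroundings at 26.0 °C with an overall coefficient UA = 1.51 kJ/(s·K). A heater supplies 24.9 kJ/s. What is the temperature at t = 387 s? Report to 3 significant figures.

M c_p dT/dt = −UA(T − T_amb) + Q̇.
dT/dt = (T_ss − T)/τ with T_ss = T_amb + Q̇/UA = 26.0 + 24.9/1.51 = 42.490 °C, τ = M c_p/UA = 798·1.62/1.51 = 856.13 s.
Integrating: T(t) = T_ss + (T₀ − T_ss) e^(−t/τ).
T(387) = 42.490 + (51.210)·0.63633 = 75.077 °C.

75.1 °C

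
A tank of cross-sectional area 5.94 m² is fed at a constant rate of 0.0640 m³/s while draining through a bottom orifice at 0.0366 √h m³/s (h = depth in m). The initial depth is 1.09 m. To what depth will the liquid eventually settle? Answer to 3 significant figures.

3.06 m

A dh/dt = Q_in − 0.0366 √h. Steady state requires inflow = outflow:
Q_in = 0.0366 √h_ss ⇒ √h_ss = 0.0640/0.0366 = 1.7486.
h_ss = 1.7486² = 3.0577 m. (Since h₀ = 1.09 m < h_ss, the level will rise toward this value.)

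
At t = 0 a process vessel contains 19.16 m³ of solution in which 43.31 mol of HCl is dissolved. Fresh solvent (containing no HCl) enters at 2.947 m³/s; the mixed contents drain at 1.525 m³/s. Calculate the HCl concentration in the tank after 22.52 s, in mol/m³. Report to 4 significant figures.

0.2950 mol/m³

Let m(t) be the amount of HCl. Volume: V(t) = V₀ + (Q_in − Q_out) t = 19.16 + 1.42200 t; V(22.52) = 51.1834 m³.
Species balance (pure solvent in): dm/dt = −Q_out · m/V(t).
dm/m = −Q_out dt/(V₀ + 1.42200 t); integrating gives ln(m/m₀) = −(Q_out/(Q_in−Q_out)) ln(V/V₀).
m = m₀ (V₀/V)^(Q_out/(Q_in−Q_out)) = 43.31 × (19.16/51.1834)^(1.07243) = 15.0989 mol.
C = m/V = 15.0989/51.1834 = 0.294995 mol/m³.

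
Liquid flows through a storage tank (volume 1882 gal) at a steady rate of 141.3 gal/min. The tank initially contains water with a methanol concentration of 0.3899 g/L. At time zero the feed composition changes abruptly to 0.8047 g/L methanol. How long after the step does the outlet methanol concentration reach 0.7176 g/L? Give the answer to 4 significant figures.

Species balance: V dC/dt = Q(C_in − C) ⇒ τ = V/Q = 13.3192 min.
C(t) = C_in + (C₀ − C_in) e^(−t/τ). Set C = 0.7176 and solve for t:
e^(−t/τ) = (C − C_in)/(C₀ − C_in) = (0.7176 − 0.8047)/(0.3899 − 0.8047) = 0.209981
t = −τ ln(…) = 13.3192 × 1.56074 = 20.7878 min.

20.79 min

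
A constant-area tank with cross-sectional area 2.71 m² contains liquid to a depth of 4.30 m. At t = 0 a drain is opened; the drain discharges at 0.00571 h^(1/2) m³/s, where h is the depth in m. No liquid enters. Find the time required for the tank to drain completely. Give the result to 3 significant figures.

1970 s

Volume balance on the tank: A dh/dt = −0.00571 √h.
Separate and integrate: 2(√h − √h₀) = −(0.00571/A) t.
Set h = 0: 2√h₀ = (0.00571/A) t_empty ⇒ t_empty = 2A√h₀/0.00571.
t_empty = 2·2.71·√4.30/0.00571 = 5.4200·2.0736/0.00571 = 1968.3 s.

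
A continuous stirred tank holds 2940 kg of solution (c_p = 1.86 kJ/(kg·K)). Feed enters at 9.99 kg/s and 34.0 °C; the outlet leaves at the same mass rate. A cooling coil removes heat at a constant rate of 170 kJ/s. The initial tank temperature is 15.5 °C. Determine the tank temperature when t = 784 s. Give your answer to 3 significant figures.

M c_p dT/dt = ṁ c_p (T_in − T) − Q̇.
Rearrange: dT/dt = (T_ss − T)/τ with τ = M/ṁ = 294.29 s and T_ss = T_in − Q̇/(ṁ c_p) = 24.851 °C.
Integrating: T(t) = T_ss + (T₀ − T_ss) e^(−t/τ).
T(784) = 24.851 + (-9.3511)·e^(−784/294.29) = 24.851 + (-9.3511)·0.069669 = 24.200 °C.

24.2 °C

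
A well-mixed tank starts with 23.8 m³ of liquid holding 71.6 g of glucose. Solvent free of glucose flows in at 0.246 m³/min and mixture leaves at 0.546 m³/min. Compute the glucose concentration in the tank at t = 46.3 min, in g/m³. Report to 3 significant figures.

Total volume: dV/dt = Q_in − Q_out = -0.30000 m³/min, so V(t) = 23.8 − 0.30000 t and V(46.3) = 9.9100 m³.
No glucose enters, so dm/dt = −Q_out · (m/V).
Separate: dm/m = −Q_out dt/V(t) ⇒ ln(m/m₀) = −(Q_out/(Q_in−Q_out)) ln(V/V₀).
m = m₀ (V₀/V)^(Q_out/(Q_in−Q_out)) = 71.6 × (23.8/9.9100)^(-1.8200) = 14.534 g.
C = m/V = 14.534/9.9100 = 1.4666 g/m³.

1.47 g/m³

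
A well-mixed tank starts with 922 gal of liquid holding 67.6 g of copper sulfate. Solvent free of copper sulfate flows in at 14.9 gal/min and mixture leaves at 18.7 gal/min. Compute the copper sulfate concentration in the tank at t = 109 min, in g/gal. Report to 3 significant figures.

Total volume: dV/dt = Q_in − Q_out = -3.8000 gal/min, so V(t) = 922 − 3.8000 t and V(109) = 507.80 gal.
Solute balance: dm/dt = 0 − Q_out C = −Q_out m/V(t).
Separate: dm/m = −Q_out dt/V(t) ⇒ ln(m/m₀) = −(Q_out/(Q_in−Q_out)) ln(V/V₀).
m = m₀ (V₀/V)^(Q_out/(Q_in−Q_out)) = 67.6 × (922/507.80)^(-4.9211) = 3.5909 g.
C = m/V = 3.5909/507.80 = 0.0070715 g/gal.

0.00707 g/gal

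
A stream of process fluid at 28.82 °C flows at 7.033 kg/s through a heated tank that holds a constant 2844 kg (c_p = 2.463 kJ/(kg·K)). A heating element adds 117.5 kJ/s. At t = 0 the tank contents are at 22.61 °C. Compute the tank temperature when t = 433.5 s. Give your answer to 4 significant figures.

Energy balance: M c_p dT/dt = ṁ c_p (T_in − T) + 117.5.
Rearrange: dT/dt = (T_ss − T)/τ with τ = M/ṁ = 404.379 s and T_ss = T_in + Q̇/(ṁ c_p) = 35.6032 °C.
Integrating: T(t) = T_ss + (T₀ − T_ss) e^(−t/τ).
T(433.5) = 35.6032 + (-12.9932)·e^(−433.5/404.379) = 35.6032 + (-12.9932)·0.342319 = 31.1554 °C.

31.16 °C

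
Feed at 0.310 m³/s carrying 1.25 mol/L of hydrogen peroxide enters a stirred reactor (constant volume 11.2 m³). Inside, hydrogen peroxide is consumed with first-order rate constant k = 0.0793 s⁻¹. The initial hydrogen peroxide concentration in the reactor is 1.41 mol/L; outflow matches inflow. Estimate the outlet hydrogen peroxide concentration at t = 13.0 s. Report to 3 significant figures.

0.594 mol/L

V dC/dt = Q(C_in − C) − k V C.
This is linear with rate a = Q/V + k = 0.10698 s⁻¹.
C_ss = Q C_in/(Q + kV) = 0.32341 mol/L; C(t) = C_ss + (C₀ − C_ss) e^(−a t).
C(13.0) = 0.32341 + (1.0866)·e^(−0.10698·13.0) = 0.32341 + (1.0866)·0.24890 = 0.59386 mol/L.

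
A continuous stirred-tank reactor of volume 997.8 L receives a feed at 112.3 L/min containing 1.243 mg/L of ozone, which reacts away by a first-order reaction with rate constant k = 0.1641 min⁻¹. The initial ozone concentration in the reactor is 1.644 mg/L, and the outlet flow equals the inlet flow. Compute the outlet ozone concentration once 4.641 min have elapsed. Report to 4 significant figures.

0.8209 mg/L

Species balance: V dC/dt = Q C_in − Q C − k V C.
This is linear with rate a = Q/V + k = 0.276648 min⁻¹.
C_ss = Q C_in/(Q + kV) = 0.505685 mg/L; C(t) = C_ss + (C₀ − C_ss) e^(−a t).
C(4.641) = 0.505685 + (1.13831)·e^(−0.276648·4.641) = 0.505685 + (1.13831)·0.276949 = 0.820941 mg/L.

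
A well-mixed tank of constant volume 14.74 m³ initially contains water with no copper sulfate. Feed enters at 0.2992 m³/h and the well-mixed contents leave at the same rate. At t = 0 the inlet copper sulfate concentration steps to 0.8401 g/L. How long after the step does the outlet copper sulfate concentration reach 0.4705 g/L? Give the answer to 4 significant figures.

40.45 h

Mass balance on the solute (V constant): V dC/dt = Q(C_in − C), so τ = V/Q = 49.2647 h.
C(t) = C_in + (C₀ − C_in) e^(−t/τ). Set C = 0.4705 and solve for t:
e^(−t/τ) = (C − C_in)/(C₀ − C_in) = (0.4705 − 0.8401)/(0 − 0.8401) = 0.439948
t = −τ ln(…) = 49.2647 × 0.821100 = 40.4512 h.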